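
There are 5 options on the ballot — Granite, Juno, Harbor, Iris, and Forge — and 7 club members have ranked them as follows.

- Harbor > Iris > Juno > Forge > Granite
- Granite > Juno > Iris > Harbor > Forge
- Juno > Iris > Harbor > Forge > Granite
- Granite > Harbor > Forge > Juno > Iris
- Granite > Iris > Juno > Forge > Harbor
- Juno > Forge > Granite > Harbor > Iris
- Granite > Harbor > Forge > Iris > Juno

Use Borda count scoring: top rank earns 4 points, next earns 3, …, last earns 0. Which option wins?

Granite

Borda scores:
  Granite: 0 + 4 + 0 + 4 + 4 + 2 + 4 = 18
  Juno: 2 + 3 + 4 + 1 + 2 + 4 + 0 = 16
  Harbor: 4 + 1 + 2 + 3 + 0 + 1 + 3 = 14
  Iris: 3 + 2 + 3 + 0 + 3 + 0 + 1 = 12
  Forge: 1 + 0 + 1 + 2 + 1 + 3 + 2 = 10
Granite has the highest total.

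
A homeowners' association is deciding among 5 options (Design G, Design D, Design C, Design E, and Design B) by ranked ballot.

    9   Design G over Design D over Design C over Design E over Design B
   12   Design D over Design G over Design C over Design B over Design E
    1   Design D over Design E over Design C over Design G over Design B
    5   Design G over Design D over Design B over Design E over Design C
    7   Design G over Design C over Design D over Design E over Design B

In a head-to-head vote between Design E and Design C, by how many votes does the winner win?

22

Ballots ranking Design E above Design C: 1+5 = 6.
Ballots ranking Design C above Design E: 9+12+7 = 28.
Design C wins 28–6, a margin of 22.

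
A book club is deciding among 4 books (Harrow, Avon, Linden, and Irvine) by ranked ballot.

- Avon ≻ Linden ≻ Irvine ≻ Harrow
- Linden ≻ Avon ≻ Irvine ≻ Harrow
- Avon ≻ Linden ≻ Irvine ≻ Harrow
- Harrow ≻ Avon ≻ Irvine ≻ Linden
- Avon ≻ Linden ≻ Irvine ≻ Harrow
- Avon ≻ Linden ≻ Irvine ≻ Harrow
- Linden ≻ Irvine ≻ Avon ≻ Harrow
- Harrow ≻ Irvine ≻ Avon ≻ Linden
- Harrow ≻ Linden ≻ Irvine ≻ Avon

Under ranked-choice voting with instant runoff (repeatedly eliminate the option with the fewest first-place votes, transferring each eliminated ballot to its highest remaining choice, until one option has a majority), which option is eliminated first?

Irvine

Round 1: Avon 4, Harrow 3, Linden 2, Irvine 0. Irvine has the fewest and is eliminated.
Round 2: Avon 4, Harrow 3, Linden 2. Linden has the fewest and is eliminated.
Round 3: Avon 6, Harrow 3. Avon has a majority.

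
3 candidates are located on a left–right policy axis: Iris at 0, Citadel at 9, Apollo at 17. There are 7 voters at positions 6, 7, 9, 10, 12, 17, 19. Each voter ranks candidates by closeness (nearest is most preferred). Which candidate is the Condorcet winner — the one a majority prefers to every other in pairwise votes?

Citadel

With single-peaked preferences on a line, the Condorcet winner is the candidate closest to the median voter.
The median voter (position 10) is closest to Citadel at 9.
Check: Citadel vs Iris — voters closer to Citadel: 7 of 7.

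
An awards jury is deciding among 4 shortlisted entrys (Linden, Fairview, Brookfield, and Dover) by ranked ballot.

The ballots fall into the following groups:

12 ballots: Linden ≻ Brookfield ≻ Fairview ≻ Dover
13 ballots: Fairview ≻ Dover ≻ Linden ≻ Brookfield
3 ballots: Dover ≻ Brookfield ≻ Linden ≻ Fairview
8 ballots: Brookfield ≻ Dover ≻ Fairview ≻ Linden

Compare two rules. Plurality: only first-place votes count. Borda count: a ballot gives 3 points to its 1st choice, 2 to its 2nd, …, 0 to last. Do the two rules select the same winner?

Plurality first-place counts: Linden 12, Fairview 13, Brookfield 8, Dover 3 → Fairview.
Borda totals: Linden 52, Fairview 59, Brookfield 54, Dover 51 → Fairview.
The two rules agree on Fairview.

Yes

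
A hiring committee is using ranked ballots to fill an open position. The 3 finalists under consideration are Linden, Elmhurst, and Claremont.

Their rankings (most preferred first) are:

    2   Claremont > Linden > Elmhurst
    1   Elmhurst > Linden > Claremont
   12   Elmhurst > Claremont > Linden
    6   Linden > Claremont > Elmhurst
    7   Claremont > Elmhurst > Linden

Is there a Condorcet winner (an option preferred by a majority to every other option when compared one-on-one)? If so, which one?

Claremont

Head-to-head results (28 voters total):
Linden vs Elmhurst: Elmhurst wins 20–8.
Linden vs Claremont: Claremont wins 21–7.
Elmhurst vs Claremont: Claremont wins 15–13.
Claremont beats each rival — Linden (21–7), Elmhurst (15–13) — so Claremont is the Condorcet winner.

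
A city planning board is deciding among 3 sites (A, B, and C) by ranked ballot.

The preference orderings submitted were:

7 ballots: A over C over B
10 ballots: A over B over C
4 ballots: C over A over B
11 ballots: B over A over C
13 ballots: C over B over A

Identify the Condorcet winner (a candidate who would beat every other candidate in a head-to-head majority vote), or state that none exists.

Head-to-head results (45 voters total):
A vs B: B wins 24–21.
A vs C: A wins 28–17.
B vs C: C wins 24–21.
No candidate beats all others: A beats C beats B beats A, a majority cycle.

None — there is no Condorcet winner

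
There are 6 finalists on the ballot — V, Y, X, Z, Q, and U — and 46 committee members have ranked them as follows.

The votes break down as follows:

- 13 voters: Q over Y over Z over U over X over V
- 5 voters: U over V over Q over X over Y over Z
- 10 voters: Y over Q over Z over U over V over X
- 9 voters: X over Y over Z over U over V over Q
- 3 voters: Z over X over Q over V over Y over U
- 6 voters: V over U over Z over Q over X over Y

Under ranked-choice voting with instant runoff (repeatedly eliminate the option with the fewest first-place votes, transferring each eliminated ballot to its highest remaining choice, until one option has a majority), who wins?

Round 1: Q 13, Y 10, X 9, V 6, U 5, Z 3. Z has the fewest and is eliminated.
Round 2: Q 13, X 12, Y 10, V 6, U 5. U has the fewest and is eliminated.
Round 3: Q 13, X 12, V 11, Y 10. Y has the fewest and is eliminated.
Round 4: Q 23, X 12, V 11. V has the fewest and is eliminated.
Round 5: Q 34, X 12. Q has a majority.

Q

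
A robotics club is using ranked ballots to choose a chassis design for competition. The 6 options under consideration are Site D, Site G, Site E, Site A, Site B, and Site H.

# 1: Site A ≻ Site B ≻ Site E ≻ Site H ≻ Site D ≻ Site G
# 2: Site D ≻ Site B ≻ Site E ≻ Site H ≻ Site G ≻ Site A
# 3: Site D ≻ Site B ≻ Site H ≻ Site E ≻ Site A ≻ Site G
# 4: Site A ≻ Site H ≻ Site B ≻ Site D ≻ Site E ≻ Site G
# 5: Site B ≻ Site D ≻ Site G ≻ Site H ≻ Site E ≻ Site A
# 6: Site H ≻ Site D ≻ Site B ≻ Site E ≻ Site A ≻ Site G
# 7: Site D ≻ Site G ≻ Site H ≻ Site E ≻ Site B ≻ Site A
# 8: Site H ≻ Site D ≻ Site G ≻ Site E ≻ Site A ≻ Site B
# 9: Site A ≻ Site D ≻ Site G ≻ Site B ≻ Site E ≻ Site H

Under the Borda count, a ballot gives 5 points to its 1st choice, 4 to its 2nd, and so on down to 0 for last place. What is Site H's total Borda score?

26

Borda scores:
  Site D: 1 + 5 + 5 + 2 + 4 + 4 + 5 + 4 + 4 = 34
  Site G: 0 + 1 + 0 + 0 + 3 + 0 + 4 + 3 + 3 = 14
  Site E: 3 + 3 + 2 + 1 + 1 + 2 + 2 + 2 + 1 = 17
  Site A: 5 + 0 + 1 + 5 + 0 + 1 + 0 + 1 + 5 = 18
  Site B: 4 + 4 + 4 + 3 + 5 + 3 + 1 + 0 + 2 = 26
  Site H: 2 + 2 + 3 + 4 + 2 + 5 + 3 + 5 + 0 = 26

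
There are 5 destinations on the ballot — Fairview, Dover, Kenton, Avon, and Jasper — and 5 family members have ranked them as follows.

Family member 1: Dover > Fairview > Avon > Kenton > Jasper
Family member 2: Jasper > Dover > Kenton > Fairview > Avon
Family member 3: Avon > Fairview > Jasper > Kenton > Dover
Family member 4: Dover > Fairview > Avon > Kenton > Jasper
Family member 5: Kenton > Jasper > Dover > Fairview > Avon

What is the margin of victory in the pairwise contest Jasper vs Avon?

Ballots ranking Jasper above Avon: 2.
Ballots ranking Avon above Jasper: 3.
Avon wins 3–2, a margin of 1.

1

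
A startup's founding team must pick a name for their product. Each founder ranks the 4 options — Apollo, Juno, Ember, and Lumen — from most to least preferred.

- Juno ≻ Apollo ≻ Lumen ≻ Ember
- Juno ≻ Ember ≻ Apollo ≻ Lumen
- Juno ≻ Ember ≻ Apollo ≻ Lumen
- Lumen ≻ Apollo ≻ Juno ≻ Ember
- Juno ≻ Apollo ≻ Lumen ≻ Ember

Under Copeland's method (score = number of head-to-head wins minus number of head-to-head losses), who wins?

Pairwise results:
  Apollo vs Juno: Juno wins 4–1.
  Apollo vs Ember: Apollo wins 3–2.
  Apollo vs Lumen: Apollo wins 4–1.
  Juno vs Ember: Juno wins 5–0.
  Juno vs Lumen: Juno wins 4–1.
  Ember vs Lumen: Lumen wins 3–2.
Copeland scores (wins − losses):
  Apollo: 2 − 1 = 1
  Juno: 3 − 0 = 3
  Ember: 0 − 3 = -3
  Lumen: 1 − 2 = -1
Juno has the best Copeland score.

Juno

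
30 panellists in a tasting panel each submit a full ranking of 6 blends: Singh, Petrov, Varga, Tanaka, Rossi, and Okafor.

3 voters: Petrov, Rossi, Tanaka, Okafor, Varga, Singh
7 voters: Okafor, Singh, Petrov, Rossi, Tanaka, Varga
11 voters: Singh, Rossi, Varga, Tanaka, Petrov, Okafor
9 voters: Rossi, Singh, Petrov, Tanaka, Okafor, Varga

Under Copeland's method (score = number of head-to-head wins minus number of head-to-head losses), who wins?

Pairwise results:
  Singh vs Petrov: Singh wins 27–3.
  Singh vs Varga: Singh wins 27–3.
  Singh vs Tanaka: Singh wins 27–3.
  Singh vs Rossi: Singh wins 18–12.
  Singh vs Okafor: Singh wins 20–10.
  Petrov vs Varga: Petrov wins 19–11.
  Petrov vs Tanaka: Petrov wins 19–11.
  Petrov vs Rossi: Rossi wins 20–10.
  Petrov vs Okafor: Petrov wins 23–7.
  Varga vs Tanaka: Tanaka wins 19–11.
  Varga vs Rossi: Rossi wins 30–0.
  Varga vs Okafor: Okafor wins 19–11.
  Tanaka vs Rossi: Rossi wins 30–0.
  Tanaka vs Okafor: Tanaka wins 23–7.
  Rossi vs Okafor: Rossi wins 23–7.
Copeland scores (wins − losses):
  Singh: 5 − 0 = 5
  Petrov: 3 − 2 = 1
  Varga: 0 − 5 = -5
  Tanaka: 2 − 3 = -1
  Rossi: 4 − 1 = 3
  Okafor: 1 − 4 = -3
Singh has the best Copeland score.

Singh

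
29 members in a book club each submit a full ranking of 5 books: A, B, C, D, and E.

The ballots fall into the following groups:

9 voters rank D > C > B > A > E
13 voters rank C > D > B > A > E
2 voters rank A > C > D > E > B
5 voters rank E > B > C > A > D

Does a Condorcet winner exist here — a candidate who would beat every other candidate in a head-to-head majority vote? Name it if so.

Head-to-head results (29 voters total):
A vs B: B wins 27–2.
A vs C: C wins 27–2.
A vs D: D wins 22–7.
A vs E: A wins 24–5.
B vs C: C wins 24–5.
B vs D: D wins 24–5.
B vs E: B wins 22–7.
C vs D: C wins 20–9.
C vs E: C wins 24–5.
D vs E: D wins 24–5.
C beats each rival — A (27–2), B (24–5), D (20–9), E (24–5) — so C is the Condorcet winner.

C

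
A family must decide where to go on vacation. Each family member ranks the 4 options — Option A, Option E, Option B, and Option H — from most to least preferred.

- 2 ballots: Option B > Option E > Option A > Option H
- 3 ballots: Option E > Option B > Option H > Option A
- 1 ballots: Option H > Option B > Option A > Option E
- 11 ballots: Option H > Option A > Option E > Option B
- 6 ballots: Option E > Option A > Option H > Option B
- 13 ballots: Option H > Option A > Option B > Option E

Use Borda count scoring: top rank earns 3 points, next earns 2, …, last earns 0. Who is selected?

Option H

Borda scores:
  Option A: 2·1 + 3·0 + 1 + 11·2 + 6·2 + 13·2 = 63
  Option E: 2·2 + 3·3 + 0 + 11·1 + 6·3 + 13·0 = 42
  Option B: 2·3 + 3·2 + 2 + 11·0 + 6·0 + 13·1 = 27
  Option H: 2·0 + 3·1 + 3 + 11·3 + 6·1 + 13·3 = 84
Option H has the highest total.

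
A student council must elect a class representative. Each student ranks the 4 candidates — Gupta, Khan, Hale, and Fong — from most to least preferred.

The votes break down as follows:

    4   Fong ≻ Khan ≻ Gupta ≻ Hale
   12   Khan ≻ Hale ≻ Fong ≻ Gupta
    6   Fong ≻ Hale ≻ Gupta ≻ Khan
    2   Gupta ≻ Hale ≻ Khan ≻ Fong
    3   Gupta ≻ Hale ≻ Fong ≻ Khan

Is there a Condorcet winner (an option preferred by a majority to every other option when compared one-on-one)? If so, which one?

Head-to-head results (27 voters total):
Gupta vs Khan: Khan wins 16–11.
Gupta vs Hale: Hale wins 18–9.
Gupta vs Fong: Fong wins 22–5.
Khan vs Hale: Khan wins 16–11.
Khan vs Fong: Khan wins 14–13.
Hale vs Fong: Hale wins 17–10.
Khan beats each rival — Gupta (16–11), Hale (16–11), Fong (14–13) — so Khan is the Condorcet winner.

Khan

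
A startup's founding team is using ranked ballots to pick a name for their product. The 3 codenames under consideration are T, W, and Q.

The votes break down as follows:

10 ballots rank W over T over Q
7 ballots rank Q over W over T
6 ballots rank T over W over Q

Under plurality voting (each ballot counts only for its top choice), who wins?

First-place vote totals:
  T: 6
  W: 10
  Q: 7
W has the most first-place votes.

W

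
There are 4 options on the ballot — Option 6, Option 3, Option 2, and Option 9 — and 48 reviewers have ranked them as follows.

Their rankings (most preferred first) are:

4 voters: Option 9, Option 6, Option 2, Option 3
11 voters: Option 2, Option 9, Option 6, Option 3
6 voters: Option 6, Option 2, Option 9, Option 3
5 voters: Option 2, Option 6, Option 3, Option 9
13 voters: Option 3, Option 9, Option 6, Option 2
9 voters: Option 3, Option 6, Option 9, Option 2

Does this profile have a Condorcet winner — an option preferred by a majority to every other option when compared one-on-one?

Head-to-head results (48 voters total):
Option 6 vs Option 3: Option 6 wins 26–22.
Option 6 vs Option 2: Option 6 wins 32–16.
Option 6 vs Option 9: Option 9 wins 28–20.
Option 3 vs Option 2: Option 2 wins 26–22.
Option 3 vs Option 9: Option 3 wins 27–21.
Option 2 vs Option 9: Option 9 wins 26–22.
No candidate beats all others: Option 6 beats Option 3 beats Option 9 beats Option 6, a majority cycle.

No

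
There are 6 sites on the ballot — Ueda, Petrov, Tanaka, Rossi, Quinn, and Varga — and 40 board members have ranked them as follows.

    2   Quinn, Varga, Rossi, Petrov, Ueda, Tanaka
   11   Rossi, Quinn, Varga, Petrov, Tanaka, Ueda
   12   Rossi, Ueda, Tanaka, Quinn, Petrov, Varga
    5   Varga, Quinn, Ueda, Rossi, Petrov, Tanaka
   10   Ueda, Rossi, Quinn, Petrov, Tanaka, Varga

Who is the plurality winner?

Rossi

First-place vote totals:
  Ueda: 10
  Petrov: 0
  Tanaka: 0
  Rossi: 23
  Quinn: 2
  Varga: 5
Rossi has the most first-place votes.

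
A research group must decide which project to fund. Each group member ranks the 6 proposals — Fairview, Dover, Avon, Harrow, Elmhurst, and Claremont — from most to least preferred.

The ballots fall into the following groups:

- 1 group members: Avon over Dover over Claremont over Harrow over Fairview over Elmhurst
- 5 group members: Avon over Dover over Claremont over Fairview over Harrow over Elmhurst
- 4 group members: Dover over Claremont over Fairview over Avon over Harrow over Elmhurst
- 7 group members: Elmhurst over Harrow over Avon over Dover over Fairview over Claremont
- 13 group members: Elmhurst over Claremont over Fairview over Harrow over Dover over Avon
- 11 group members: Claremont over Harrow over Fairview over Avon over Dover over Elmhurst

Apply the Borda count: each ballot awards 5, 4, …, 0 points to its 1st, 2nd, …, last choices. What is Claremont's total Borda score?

Borda scores:
  Fairview: 1 + 5·2 + 4·3 + 7·1 + 13·3 + 11·3 = 102
  Dover: 4 + 5·4 + 4·5 + 7·2 + 13·1 + 11·1 = 82
  Avon: 5 + 5·5 + 4·2 + 7·3 + 13·0 + 11·2 = 81
  Harrow: 2 + 5·1 + 4·1 + 7·4 + 13·2 + 11·4 = 109
  Elmhurst: 0 + 5·0 + 4·0 + 7·5 + 13·5 + 11·0 = 100
  Claremont: 3 + 5·3 + 4·4 + 7·0 + 13·4 + 11·5 = 141

141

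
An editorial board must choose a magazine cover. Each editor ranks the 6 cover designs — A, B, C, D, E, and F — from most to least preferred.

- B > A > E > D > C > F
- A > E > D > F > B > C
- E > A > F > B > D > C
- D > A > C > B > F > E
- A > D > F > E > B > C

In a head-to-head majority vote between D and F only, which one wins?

D

Ballots ranking D above F: 4.
Ballots ranking F above D: 1.
D wins the head-to-head, 4–1.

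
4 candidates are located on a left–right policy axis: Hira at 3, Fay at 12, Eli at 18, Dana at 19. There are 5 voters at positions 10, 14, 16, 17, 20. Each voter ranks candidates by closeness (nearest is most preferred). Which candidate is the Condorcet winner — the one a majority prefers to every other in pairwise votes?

With single-peaked preferences on a line, the Condorcet winner is the candidate closest to the median voter.
The median voter (position 16) is closest to Eli at 18.
Check: Eli vs Hira — voters closer to Eli: 4 of 5.

Eli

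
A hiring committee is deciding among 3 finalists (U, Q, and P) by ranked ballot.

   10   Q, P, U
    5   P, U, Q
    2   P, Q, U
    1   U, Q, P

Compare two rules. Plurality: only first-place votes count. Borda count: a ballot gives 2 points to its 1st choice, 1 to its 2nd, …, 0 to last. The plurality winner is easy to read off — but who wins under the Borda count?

Plurality first-place counts: U 1, Q 10, P 7 → Q.
Borda totals: U 7, Q 23, P 24 → P.

P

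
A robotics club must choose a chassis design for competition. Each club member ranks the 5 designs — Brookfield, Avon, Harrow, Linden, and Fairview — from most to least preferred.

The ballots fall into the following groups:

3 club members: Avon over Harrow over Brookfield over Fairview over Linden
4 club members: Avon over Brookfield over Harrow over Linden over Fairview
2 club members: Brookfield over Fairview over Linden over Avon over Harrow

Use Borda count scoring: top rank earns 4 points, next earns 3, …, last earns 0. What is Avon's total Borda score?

Borda scores:
  Brookfield: 3·2 + 4·3 + 2·4 = 26
  Avon: 3·4 + 4·4 + 2·1 = 30
  Harrow: 3·3 + 4·2 + 2·0 = 17
  Linden: 3·0 + 4·1 + 2·2 = 8
  Fairview: 3·1 + 4·0 + 2·3 = 9

30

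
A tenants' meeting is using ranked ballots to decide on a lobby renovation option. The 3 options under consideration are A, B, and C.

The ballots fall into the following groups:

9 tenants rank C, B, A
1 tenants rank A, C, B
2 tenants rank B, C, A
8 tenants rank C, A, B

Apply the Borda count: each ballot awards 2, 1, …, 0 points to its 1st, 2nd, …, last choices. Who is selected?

Borda scores:
  A: 9·0 + 2 + 2·0 + 8·1 = 10
  B: 9·1 + 0 + 2·2 + 8·0 = 13
  C: 9·2 + 1 + 2·1 + 8·2 = 37
C has the highest total.

C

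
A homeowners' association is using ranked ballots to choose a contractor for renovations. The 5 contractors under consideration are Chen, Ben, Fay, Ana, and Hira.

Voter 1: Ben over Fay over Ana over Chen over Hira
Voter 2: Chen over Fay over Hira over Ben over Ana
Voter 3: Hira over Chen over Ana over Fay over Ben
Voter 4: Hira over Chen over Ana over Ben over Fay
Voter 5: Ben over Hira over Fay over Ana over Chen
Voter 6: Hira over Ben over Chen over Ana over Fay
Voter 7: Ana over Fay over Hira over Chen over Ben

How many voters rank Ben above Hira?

Ballots ranking Ben above Hira: 2.
Ballots ranking Hira above Ben: 5.
So 2 of 7 voters prefer Ben to Hira.

2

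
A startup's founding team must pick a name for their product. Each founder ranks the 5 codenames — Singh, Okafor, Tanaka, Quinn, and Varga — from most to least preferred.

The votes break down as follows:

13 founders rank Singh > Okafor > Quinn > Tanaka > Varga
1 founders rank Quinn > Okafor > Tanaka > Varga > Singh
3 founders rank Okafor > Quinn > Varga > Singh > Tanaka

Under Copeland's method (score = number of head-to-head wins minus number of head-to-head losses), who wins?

Pairwise results:
  Singh vs Okafor: Singh wins 13–4.
  Singh vs Tanaka: Singh wins 16–1.
  Singh vs Quinn: Singh wins 13–4.
  Singh vs Varga: Singh wins 13–4.
  Okafor vs Tanaka: Okafor wins 17–0.
  Okafor vs Quinn: Okafor wins 16–1.
  Okafor vs Varga: Okafor wins 17–0.
  Tanaka vs Quinn: Quinn wins 17–0.
  Tanaka vs Varga: Tanaka wins 14–3.
  Quinn vs Varga: Quinn wins 17–0.
Copeland scores (wins − losses):
  Singh: 4 − 0 = 4
  Okafor: 3 − 1 = 2
  Tanaka: 1 − 3 = -2
  Quinn: 2 − 2 = 0
  Varga: 0 − 4 = -4
Singh has the best Copeland score.

Singh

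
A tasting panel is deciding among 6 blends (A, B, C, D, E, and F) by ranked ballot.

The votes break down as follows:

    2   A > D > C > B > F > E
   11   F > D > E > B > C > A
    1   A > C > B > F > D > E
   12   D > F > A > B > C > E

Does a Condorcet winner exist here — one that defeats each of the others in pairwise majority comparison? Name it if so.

Head-to-head results (26 voters total):
A vs B: A wins 15–11.
A vs C: A wins 15–11.
A vs D: D wins 23–3.
A vs E: A wins 15–11.
A vs F: F wins 23–3.
B vs C: B wins 23–3.
B vs D: D wins 25–1.
B vs E: B wins 15–11.
B vs F: F wins 23–3.
C vs D: D wins 25–1.
C vs E: C wins 15–11.
C vs F: F wins 23–3.
D vs E: D wins 26–0.
D vs F: D wins 14–12.
E vs F: F wins 26–0.
D beats each rival — A (23–3), B (25–1), C (25–1), E (26–0), F (14–12) — so D is the Condorcet winner.

D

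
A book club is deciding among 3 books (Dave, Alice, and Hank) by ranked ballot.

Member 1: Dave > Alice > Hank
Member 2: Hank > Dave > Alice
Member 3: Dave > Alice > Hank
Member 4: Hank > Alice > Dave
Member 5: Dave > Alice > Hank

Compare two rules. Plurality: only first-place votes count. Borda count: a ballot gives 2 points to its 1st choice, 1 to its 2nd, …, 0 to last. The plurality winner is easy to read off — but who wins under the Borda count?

Dave

Plurality first-place counts: Dave 3, Alice 0, Hank 2 → Dave.
Borda totals: Dave 7, Alice 4, Hank 4 → Dave.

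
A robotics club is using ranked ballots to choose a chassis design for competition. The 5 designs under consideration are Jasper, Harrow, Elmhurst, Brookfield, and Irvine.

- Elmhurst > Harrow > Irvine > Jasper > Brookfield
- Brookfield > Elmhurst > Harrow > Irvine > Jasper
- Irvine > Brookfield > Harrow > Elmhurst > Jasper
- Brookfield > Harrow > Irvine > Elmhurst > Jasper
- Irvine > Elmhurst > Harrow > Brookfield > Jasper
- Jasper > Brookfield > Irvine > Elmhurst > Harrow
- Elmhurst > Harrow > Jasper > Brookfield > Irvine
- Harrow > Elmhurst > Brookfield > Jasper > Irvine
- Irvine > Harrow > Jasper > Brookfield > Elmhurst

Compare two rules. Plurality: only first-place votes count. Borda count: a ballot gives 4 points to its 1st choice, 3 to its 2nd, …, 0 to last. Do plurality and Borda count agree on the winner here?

No

Plurality first-place counts: Jasper 1, Harrow 1, Elmhurst 2, Brookfield 2, Irvine 3 → Irvine.
Borda totals: Jasper 10, Harrow 22, Elmhurst 20, Brookfield 19, Irvine 19 → Harrow.
The two rules disagree: plurality picks Irvine, Borda picks Harrow.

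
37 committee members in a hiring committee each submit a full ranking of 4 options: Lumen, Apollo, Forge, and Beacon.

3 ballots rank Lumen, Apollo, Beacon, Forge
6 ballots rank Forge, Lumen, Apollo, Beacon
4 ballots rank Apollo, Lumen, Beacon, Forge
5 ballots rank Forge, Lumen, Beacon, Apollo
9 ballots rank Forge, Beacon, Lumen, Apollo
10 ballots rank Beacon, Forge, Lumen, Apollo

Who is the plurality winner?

Forge

First-place vote totals:
  Lumen: 3
  Apollo: 4
  Forge: 20
  Beacon: 10
Forge has the most first-place votes.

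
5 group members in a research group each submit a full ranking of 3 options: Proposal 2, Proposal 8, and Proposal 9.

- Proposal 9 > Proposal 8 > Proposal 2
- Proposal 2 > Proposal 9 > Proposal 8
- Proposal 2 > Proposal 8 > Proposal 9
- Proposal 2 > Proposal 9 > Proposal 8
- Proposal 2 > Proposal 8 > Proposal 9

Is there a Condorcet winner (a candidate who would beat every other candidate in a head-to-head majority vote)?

Head-to-head results (5 voters total):
Proposal 2 vs Proposal 8: Proposal 2 wins 4–1.
Proposal 2 vs Proposal 9: Proposal 2 wins 4–1.
Proposal 8 vs Proposal 9: Proposal 9 wins 3–2.
Proposal 2 beats each rival — Proposal 8 (4–1), Proposal 9 (4–1) — so Proposal 2 is the Condorcet winner.

Yes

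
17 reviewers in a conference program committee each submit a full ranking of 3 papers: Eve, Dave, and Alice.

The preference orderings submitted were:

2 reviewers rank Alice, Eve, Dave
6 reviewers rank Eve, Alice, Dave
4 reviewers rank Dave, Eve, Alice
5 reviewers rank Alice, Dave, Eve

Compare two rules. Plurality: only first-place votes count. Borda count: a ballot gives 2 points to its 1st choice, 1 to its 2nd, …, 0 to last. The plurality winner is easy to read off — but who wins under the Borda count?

Alice

Plurality first-place counts: Eve 6, Dave 4, Alice 7 → Alice.
Borda totals: Eve 18, Dave 13, Alice 20 → Alice.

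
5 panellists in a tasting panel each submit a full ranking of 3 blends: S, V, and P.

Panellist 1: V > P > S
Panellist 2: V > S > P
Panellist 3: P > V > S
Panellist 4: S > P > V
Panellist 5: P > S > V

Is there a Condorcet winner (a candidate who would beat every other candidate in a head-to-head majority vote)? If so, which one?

P

Head-to-head results (5 voters total):
S vs V: V wins 3–2.
S vs P: P wins 3–2.
V vs P: P wins 3–2.
P beats each rival — S (3–2), V (3–2) — so P is the Condorcet winner.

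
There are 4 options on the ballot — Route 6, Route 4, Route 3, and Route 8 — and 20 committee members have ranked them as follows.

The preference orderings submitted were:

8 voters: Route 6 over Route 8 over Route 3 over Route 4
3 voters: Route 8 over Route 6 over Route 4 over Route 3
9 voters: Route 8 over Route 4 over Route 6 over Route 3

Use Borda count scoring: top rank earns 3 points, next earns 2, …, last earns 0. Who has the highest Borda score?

Borda scores:
  Route 6: 8·3 + 3·2 + 9·1 = 39
  Route 4: 8·0 + 3·1 + 9·2 = 21
  Route 3: 8·1 + 3·0 + 9·0 = 8
  Route 8: 8·2 + 3·3 + 9·3 = 52
Route 8 has the highest total.

Route 8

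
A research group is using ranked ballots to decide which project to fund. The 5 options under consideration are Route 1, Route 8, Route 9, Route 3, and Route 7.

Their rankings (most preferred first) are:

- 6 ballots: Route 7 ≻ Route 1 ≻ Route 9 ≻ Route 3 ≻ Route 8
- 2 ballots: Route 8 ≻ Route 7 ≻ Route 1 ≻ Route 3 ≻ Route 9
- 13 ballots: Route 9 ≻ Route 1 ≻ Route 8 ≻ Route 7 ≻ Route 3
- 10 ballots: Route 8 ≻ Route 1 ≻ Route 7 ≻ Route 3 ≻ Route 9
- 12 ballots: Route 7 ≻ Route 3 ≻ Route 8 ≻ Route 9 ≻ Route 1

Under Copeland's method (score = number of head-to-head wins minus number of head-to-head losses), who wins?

Pairwise results:
  Route 1 vs Route 8: Route 8 wins 24–19.
  Route 1 vs Route 9: Route 9 wins 25–18.
  Route 1 vs Route 3: Route 1 wins 31–12.
  Route 1 vs Route 7: Route 1 wins 23–20.
  Route 8 vs Route 9: Route 8 wins 24–19.
  Route 8 vs Route 3: Route 8 wins 25–18.
  Route 8 vs Route 7: Route 8 wins 25–18.
  Route 9 vs Route 3: Route 3 wins 24–19.
  Route 9 vs Route 7: Route 7 wins 30–13.
  Route 3 vs Route 7: Route 7 wins 43–0.
Copeland scores (wins − losses):
  Route 1: 2 − 2 = 0
  Route 8: 4 − 0 = 4
  Route 9: 1 − 3 = -2
  Route 3: 1 − 3 = -2
  Route 7: 2 − 2 = 0
Route 8 has the best Copeland score.

Route 8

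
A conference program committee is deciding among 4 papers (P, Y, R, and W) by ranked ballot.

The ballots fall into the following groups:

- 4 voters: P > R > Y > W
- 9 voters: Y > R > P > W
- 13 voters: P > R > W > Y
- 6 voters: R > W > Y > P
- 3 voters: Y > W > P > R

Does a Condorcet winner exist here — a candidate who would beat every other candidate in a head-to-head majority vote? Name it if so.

Head-to-head results (35 voters total):
P vs Y: Y wins 18–17.
P vs R: P wins 20–15.
P vs W: P wins 26–9.
Y vs R: R wins 23–12.
Y vs W: W wins 19–16.
R vs W: R wins 32–3.
No candidate beats all others: P beats R beats Y beats P, a majority cycle.

None — there is no Condorcet winner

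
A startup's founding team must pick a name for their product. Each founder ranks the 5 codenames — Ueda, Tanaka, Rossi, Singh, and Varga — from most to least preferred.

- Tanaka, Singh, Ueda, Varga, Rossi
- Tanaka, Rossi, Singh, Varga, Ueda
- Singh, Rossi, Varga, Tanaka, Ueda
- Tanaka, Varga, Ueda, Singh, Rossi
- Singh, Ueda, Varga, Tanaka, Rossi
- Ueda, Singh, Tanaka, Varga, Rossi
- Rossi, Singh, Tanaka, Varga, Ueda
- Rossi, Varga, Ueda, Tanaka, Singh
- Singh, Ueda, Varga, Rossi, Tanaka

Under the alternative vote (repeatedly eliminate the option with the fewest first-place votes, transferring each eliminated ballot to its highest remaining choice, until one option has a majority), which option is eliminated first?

Round 1: Tanaka 3, Singh 3, Rossi 2, Ueda 1, Varga 0. Varga has the fewest and is eliminated.
Round 2: Tanaka 3, Singh 3, Rossi 2, Ueda 1. Ueda has the fewest and is eliminated.
Round 3: Singh 4, Tanaka 3, Rossi 2. Rossi has the fewest and is eliminated.
Round 4: Singh 5, Tanaka 4. Singh has a majority.

Varga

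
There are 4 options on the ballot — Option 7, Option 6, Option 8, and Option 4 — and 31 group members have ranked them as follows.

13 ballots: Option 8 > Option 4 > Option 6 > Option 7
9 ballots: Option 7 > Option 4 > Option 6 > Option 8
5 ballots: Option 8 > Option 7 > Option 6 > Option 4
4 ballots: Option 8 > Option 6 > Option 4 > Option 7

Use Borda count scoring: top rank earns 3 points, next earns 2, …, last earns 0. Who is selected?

Borda scores:
  Option 7: 13·0 + 9·3 + 5·2 + 4·0 = 37
  Option 6: 13·1 + 9·1 + 5·1 + 4·2 = 35
  Option 8: 13·3 + 9·0 + 5·3 + 4·3 = 66
  Option 4: 13·2 + 9·2 + 5·0 + 4·1 = 48
Option 8 has the highest total.

Option 8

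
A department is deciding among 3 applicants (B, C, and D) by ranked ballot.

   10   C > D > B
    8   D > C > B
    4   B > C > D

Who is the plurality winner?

C

First-place vote totals:
  B: 4
  C: 10
  D: 8
C has the most first-place votes.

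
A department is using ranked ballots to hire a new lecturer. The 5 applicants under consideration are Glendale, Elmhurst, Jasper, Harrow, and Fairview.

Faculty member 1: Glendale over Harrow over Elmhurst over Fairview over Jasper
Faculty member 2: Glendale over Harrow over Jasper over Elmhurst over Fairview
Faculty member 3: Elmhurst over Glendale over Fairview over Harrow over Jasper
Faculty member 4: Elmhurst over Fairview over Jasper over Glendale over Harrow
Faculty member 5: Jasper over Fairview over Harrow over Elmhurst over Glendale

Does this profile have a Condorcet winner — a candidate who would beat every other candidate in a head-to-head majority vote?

No

Head-to-head results (5 voters total):
Glendale vs Elmhurst: Elmhurst wins 3–2.
Glendale vs Jasper: Glendale wins 3–2.
Glendale vs Harrow: Glendale wins 4–1.
Glendale vs Fairview: Glendale wins 3–2.
Elmhurst vs Jasper: Elmhurst wins 3–2.
Elmhurst vs Harrow: Harrow wins 3–2.
Elmhurst vs Fairview: Elmhurst wins 4–1.
Jasper vs Harrow: Harrow wins 3–2.
Jasper vs Fairview: Fairview wins 3–2.
Harrow vs Fairview: Fairview wins 3–2.
No candidate beats all others: Glendale beats Harrow beats Elmhurst beats Glendale, a majority cycle.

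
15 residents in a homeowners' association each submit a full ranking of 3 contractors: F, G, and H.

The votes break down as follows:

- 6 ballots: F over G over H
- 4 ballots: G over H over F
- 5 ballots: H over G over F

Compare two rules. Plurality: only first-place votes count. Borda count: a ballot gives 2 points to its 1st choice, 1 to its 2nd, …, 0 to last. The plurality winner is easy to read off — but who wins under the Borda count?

Plurality first-place counts: F 6, G 4, H 5 → F.
Borda totals: F 12, G 19, H 14 → G.

G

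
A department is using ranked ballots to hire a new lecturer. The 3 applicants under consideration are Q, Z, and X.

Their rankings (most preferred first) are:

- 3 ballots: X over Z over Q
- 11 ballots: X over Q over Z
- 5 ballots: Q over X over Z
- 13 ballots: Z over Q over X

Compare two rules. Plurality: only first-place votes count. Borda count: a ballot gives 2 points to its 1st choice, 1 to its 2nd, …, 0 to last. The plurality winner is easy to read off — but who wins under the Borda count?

Q

Plurality first-place counts: Q 5, Z 13, X 14 → X.
Borda totals: Q 34, Z 29, X 33 → Q.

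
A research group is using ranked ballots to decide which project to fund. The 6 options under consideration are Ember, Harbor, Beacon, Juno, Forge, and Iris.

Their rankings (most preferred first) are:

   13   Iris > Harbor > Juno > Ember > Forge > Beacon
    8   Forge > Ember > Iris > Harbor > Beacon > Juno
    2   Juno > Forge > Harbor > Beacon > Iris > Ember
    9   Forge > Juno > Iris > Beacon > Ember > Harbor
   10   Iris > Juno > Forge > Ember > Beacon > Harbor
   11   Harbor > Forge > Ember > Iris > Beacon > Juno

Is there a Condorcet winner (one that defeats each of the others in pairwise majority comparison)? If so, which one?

Head-to-head results (53 voters total):
Ember vs Harbor: Ember wins 27–26.
Ember vs Beacon: Ember wins 42–11.
Ember vs Juno: Juno wins 34–19.
Ember vs Forge: Forge wins 40–13.
Ember vs Iris: Iris wins 34–19.
Harbor vs Beacon: Harbor wins 34–19.
Harbor vs Juno: Harbor wins 32–21.
Harbor vs Forge: Forge wins 29–24.
Harbor vs Iris: Iris wins 40–13.
Beacon vs Juno: Juno wins 34–19.
Beacon vs Forge: Forge wins 53–0.
Beacon vs Iris: Iris wins 51–2.
Juno vs Forge: Forge wins 28–25.
Juno vs Iris: Iris wins 42–11.
Forge vs Iris: Forge wins 30–23.
Forge beats each rival — Ember (40–13), Harbor (29–24), Beacon (53–0), Juno (28–25), Iris (30–23) — so Forge is the Condorcet winner.

Forge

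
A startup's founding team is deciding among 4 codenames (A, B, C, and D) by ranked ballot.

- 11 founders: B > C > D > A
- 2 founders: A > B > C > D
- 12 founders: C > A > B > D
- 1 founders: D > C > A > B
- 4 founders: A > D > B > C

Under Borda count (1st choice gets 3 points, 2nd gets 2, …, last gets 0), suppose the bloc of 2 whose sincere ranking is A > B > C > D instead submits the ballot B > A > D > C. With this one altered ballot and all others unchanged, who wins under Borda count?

Borda totals with the altered ballot: A 41, B 55, C 60, D 24.
The winner is unchanged: still C.

C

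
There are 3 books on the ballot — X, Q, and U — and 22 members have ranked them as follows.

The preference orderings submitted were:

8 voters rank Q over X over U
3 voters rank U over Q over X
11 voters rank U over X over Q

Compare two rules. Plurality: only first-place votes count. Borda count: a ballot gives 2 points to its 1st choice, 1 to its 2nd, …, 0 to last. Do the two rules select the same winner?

Plurality first-place counts: X 0, Q 8, U 14 → U.
Borda totals: X 19, Q 19, U 28 → U.
The two rules agree on U.

Yes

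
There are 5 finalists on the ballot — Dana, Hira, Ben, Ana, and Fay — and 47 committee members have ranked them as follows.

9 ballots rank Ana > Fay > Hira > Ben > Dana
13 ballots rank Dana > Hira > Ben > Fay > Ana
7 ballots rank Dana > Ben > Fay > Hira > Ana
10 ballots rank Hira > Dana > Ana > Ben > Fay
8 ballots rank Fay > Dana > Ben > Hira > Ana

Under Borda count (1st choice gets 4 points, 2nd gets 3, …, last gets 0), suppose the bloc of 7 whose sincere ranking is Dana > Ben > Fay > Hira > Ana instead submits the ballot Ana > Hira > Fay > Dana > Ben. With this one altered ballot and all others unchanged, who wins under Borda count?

Hira

Borda totals with the altered ballot: Dana 113, Hira 126, Ben 61, Ana 84, Fay 86.
The switch changes the winner from Dana to Hira.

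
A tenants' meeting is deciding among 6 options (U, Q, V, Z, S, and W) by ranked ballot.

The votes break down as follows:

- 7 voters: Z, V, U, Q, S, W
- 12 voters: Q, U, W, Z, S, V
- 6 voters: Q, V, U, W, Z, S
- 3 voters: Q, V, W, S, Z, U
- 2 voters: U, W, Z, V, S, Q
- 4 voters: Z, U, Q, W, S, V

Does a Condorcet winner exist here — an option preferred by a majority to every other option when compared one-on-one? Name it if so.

Q

Head-to-head results (34 voters total):
U vs Q: Q wins 21–13.
U vs V: U wins 18–16.
U vs Z: U wins 20–14.
U vs S: U wins 31–3.
U vs W: U wins 31–3.
Q vs V: Q wins 25–9.
Q vs Z: Q wins 21–13.
Q vs S: Q wins 32–2.
Q vs W: Q wins 32–2.
V vs Z: Z wins 25–9.
V vs S: V wins 18–16.
V vs W: W wins 18–16.
Z vs S: Z wins 31–3.
Z vs W: W wins 23–11.
S vs W: W wins 27–7.
Q beats each rival — U (21–13), V (25–9), Z (21–13), S (32–2), W (32–2) — so Q is the Condorcet winner.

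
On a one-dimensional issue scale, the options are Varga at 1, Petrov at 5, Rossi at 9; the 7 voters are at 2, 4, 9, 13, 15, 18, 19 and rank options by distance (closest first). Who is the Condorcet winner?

With single-peaked preferences on a line, the Condorcet winner is the candidate closest to the median voter.
The median voter (position 13) is closest to Rossi at 9.
Check: Rossi vs Petrov — voters closer to Rossi: 5 of 7.

Rossi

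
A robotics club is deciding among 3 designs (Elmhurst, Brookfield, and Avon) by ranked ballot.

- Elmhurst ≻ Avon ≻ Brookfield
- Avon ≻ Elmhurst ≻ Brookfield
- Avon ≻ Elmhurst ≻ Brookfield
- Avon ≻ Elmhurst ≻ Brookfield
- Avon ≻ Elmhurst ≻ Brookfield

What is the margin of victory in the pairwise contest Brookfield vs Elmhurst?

Ballots ranking Brookfield above Elmhurst: 0.
Ballots ranking Elmhurst above Brookfield: 5.
Elmhurst wins 5–0, a margin of 5.

5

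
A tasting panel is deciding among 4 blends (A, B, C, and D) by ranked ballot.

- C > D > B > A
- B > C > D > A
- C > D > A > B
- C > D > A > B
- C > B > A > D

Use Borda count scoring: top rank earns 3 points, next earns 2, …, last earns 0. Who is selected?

C

Borda scores:
  A: 0 + 0 + 1 + 1 + 1 = 3
  B: 1 + 3 + 0 + 0 + 2 = 6
  C: 3 + 2 + 3 + 3 + 3 = 14
  D: 2 + 1 + 2 + 2 + 0 = 7
C has the highest total.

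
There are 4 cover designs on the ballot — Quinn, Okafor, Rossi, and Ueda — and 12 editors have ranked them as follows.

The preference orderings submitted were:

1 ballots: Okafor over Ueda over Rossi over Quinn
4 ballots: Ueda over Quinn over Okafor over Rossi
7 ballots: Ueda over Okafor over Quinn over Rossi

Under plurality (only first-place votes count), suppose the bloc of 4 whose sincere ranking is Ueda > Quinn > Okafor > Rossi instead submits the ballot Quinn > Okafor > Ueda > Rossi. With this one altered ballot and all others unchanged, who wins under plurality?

First-place totals with the altered ballot: Quinn 4, Okafor 1, Rossi 0, Ueda 7.
The winner is unchanged: still Ueda.

Ueda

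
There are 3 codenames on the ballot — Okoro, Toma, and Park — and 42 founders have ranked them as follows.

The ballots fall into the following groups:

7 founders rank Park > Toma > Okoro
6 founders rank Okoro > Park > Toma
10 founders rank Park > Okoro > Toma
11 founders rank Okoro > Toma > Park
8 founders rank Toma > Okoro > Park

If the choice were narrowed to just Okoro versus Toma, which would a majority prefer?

Okoro

Ballots ranking Okoro above Toma: 6+10+11 = 27.
Ballots ranking Toma above Okoro: 7+8 = 15.
Okoro wins the head-to-head, 27–15.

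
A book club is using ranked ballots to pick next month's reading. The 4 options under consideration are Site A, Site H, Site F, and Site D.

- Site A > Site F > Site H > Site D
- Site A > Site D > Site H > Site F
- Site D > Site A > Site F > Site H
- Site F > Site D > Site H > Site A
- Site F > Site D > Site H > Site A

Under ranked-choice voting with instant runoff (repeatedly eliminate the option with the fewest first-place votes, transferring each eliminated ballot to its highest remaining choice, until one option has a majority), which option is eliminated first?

Round 1: Site A 2, Site F 2, Site D 1, Site H 0. Site H has the fewest and is eliminated.
Round 2: Site A 2, Site F 2, Site D 1. Site D has the fewest and is eliminated.
Round 3: Site A 3, Site F 2. Site A has a majority.

Site H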